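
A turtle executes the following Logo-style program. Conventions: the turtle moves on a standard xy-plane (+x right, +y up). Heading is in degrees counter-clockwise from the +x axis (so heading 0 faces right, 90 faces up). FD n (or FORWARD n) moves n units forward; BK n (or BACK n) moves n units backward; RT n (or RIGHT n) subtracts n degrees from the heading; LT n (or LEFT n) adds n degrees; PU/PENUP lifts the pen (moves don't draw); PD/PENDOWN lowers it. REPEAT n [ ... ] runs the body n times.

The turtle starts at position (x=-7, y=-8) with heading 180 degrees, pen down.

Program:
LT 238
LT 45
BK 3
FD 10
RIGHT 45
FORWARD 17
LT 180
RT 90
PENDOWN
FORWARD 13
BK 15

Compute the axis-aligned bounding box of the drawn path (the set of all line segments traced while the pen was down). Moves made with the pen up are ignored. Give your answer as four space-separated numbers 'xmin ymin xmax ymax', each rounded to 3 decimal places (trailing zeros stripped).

Answer: -10.591 -10.923 2.13 20.126

Derivation:
Executing turtle program step by step:
Start: pos=(-7,-8), heading=180, pen down
LT 238: heading 180 -> 58
LT 45: heading 58 -> 103
BK 3: (-7,-8) -> (-6.325,-10.923) [heading=103, draw]
FD 10: (-6.325,-10.923) -> (-8.575,-1.179) [heading=103, draw]
RT 45: heading 103 -> 58
FD 17: (-8.575,-1.179) -> (0.434,13.237) [heading=58, draw]
LT 180: heading 58 -> 238
RT 90: heading 238 -> 148
PD: pen down
FD 13: (0.434,13.237) -> (-10.591,20.126) [heading=148, draw]
BK 15: (-10.591,20.126) -> (2.13,12.178) [heading=148, draw]
Final: pos=(2.13,12.178), heading=148, 5 segment(s) drawn

Segment endpoints: x in {-10.591, -8.575, -7, -6.325, 0.434, 2.13}, y in {-10.923, -8, -1.179, 12.178, 13.237, 20.126}
xmin=-10.591, ymin=-10.923, xmax=2.13, ymax=20.126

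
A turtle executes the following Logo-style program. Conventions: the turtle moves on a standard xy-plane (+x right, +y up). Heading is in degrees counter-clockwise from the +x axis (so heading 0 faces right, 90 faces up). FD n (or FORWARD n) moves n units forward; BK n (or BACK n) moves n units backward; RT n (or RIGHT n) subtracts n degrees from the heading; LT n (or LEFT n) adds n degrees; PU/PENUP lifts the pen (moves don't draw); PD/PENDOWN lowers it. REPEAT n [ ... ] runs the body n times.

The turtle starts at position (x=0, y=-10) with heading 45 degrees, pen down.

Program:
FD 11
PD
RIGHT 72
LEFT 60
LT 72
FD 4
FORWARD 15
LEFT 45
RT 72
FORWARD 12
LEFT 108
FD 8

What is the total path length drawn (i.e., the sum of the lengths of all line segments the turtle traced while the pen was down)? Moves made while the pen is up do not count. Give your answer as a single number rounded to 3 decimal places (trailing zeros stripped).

Answer: 50

Derivation:
Executing turtle program step by step:
Start: pos=(0,-10), heading=45, pen down
FD 11: (0,-10) -> (7.778,-2.222) [heading=45, draw]
PD: pen down
RT 72: heading 45 -> 333
LT 60: heading 333 -> 33
LT 72: heading 33 -> 105
FD 4: (7.778,-2.222) -> (6.743,1.642) [heading=105, draw]
FD 15: (6.743,1.642) -> (2.861,16.131) [heading=105, draw]
LT 45: heading 105 -> 150
RT 72: heading 150 -> 78
FD 12: (2.861,16.131) -> (5.356,27.869) [heading=78, draw]
LT 108: heading 78 -> 186
FD 8: (5.356,27.869) -> (-2.601,27.032) [heading=186, draw]
Final: pos=(-2.601,27.032), heading=186, 5 segment(s) drawn

Segment lengths:
  seg 1: (0,-10) -> (7.778,-2.222), length = 11
  seg 2: (7.778,-2.222) -> (6.743,1.642), length = 4
  seg 3: (6.743,1.642) -> (2.861,16.131), length = 15
  seg 4: (2.861,16.131) -> (5.356,27.869), length = 12
  seg 5: (5.356,27.869) -> (-2.601,27.032), length = 8
Total = 50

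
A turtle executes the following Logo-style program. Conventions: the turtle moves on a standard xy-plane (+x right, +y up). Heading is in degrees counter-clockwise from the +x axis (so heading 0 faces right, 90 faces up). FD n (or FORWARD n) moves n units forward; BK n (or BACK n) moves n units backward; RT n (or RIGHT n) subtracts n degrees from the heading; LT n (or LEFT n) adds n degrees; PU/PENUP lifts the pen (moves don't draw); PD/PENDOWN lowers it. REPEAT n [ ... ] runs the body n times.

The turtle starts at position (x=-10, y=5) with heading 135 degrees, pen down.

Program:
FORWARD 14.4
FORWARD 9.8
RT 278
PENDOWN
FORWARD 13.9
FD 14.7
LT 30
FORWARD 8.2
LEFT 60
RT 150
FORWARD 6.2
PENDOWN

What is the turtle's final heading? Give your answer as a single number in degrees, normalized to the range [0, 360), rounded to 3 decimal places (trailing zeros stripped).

Executing turtle program step by step:
Start: pos=(-10,5), heading=135, pen down
FD 14.4: (-10,5) -> (-20.182,15.182) [heading=135, draw]
FD 9.8: (-20.182,15.182) -> (-27.112,22.112) [heading=135, draw]
RT 278: heading 135 -> 217
PD: pen down
FD 13.9: (-27.112,22.112) -> (-38.213,13.747) [heading=217, draw]
FD 14.7: (-38.213,13.747) -> (-49.953,4.9) [heading=217, draw]
LT 30: heading 217 -> 247
FD 8.2: (-49.953,4.9) -> (-53.157,-2.648) [heading=247, draw]
LT 60: heading 247 -> 307
RT 150: heading 307 -> 157
FD 6.2: (-53.157,-2.648) -> (-58.864,-0.226) [heading=157, draw]
PD: pen down
Final: pos=(-58.864,-0.226), heading=157, 6 segment(s) drawn

Answer: 157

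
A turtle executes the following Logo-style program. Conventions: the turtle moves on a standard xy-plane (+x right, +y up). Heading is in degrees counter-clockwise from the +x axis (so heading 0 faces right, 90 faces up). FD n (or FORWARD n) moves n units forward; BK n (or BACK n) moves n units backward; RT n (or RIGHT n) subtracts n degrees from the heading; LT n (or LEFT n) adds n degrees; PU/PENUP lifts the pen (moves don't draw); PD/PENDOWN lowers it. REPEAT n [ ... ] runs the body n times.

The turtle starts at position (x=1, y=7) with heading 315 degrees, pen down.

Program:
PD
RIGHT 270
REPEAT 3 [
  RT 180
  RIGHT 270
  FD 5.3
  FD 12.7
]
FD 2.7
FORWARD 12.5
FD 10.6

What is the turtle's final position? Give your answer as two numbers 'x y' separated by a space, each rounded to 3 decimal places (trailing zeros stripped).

Answer: -29.971 12.515

Derivation:
Executing turtle program step by step:
Start: pos=(1,7), heading=315, pen down
PD: pen down
RT 270: heading 315 -> 45
REPEAT 3 [
  -- iteration 1/3 --
  RT 180: heading 45 -> 225
  RT 270: heading 225 -> 315
  FD 5.3: (1,7) -> (4.748,3.252) [heading=315, draw]
  FD 12.7: (4.748,3.252) -> (13.728,-5.728) [heading=315, draw]
  -- iteration 2/3 --
  RT 180: heading 315 -> 135
  RT 270: heading 135 -> 225
  FD 5.3: (13.728,-5.728) -> (9.98,-9.476) [heading=225, draw]
  FD 12.7: (9.98,-9.476) -> (1,-18.456) [heading=225, draw]
  -- iteration 3/3 --
  RT 180: heading 225 -> 45
  RT 270: heading 45 -> 135
  FD 5.3: (1,-18.456) -> (-2.748,-14.708) [heading=135, draw]
  FD 12.7: (-2.748,-14.708) -> (-11.728,-5.728) [heading=135, draw]
]
FD 2.7: (-11.728,-5.728) -> (-13.637,-3.819) [heading=135, draw]
FD 12.5: (-13.637,-3.819) -> (-22.476,5.02) [heading=135, draw]
FD 10.6: (-22.476,5.02) -> (-29.971,12.515) [heading=135, draw]
Final: pos=(-29.971,12.515), heading=135, 9 segment(s) drawn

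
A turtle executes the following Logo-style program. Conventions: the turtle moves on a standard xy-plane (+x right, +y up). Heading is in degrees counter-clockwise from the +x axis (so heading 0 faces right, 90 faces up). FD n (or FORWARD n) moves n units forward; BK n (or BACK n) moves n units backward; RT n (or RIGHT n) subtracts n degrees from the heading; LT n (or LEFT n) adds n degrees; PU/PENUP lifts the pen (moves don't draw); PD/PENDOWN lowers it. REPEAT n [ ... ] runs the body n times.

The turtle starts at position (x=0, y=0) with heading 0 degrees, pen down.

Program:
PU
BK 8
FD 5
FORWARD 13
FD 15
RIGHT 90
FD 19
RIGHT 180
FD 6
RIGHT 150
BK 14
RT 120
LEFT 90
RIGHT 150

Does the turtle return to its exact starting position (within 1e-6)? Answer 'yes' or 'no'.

Executing turtle program step by step:
Start: pos=(0,0), heading=0, pen down
PU: pen up
BK 8: (0,0) -> (-8,0) [heading=0, move]
FD 5: (-8,0) -> (-3,0) [heading=0, move]
FD 13: (-3,0) -> (10,0) [heading=0, move]
FD 15: (10,0) -> (25,0) [heading=0, move]
RT 90: heading 0 -> 270
FD 19: (25,0) -> (25,-19) [heading=270, move]
RT 180: heading 270 -> 90
FD 6: (25,-19) -> (25,-13) [heading=90, move]
RT 150: heading 90 -> 300
BK 14: (25,-13) -> (18,-0.876) [heading=300, move]
RT 120: heading 300 -> 180
LT 90: heading 180 -> 270
RT 150: heading 270 -> 120
Final: pos=(18,-0.876), heading=120, 0 segment(s) drawn

Start position: (0, 0)
Final position: (18, -0.876)
Distance = 18.021; >= 1e-6 -> NOT closed

Answer: no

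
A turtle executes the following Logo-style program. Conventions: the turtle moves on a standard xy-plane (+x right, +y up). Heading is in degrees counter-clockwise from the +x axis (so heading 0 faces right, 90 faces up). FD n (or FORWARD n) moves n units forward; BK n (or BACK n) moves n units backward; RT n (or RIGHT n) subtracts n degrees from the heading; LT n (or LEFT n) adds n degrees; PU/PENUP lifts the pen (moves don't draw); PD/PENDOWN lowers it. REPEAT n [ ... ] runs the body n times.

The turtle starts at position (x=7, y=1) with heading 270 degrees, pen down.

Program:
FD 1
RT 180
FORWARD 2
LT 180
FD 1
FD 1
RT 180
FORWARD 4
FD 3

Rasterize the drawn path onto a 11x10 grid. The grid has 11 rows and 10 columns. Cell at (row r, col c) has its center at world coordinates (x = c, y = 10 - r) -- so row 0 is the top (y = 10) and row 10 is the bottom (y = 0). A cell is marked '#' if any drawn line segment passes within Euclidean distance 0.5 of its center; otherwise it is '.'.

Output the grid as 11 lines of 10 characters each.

Segment 0: (7,1) -> (7,0)
Segment 1: (7,0) -> (7,2)
Segment 2: (7,2) -> (7,1)
Segment 3: (7,1) -> (7,0)
Segment 4: (7,0) -> (7,4)
Segment 5: (7,4) -> (7,7)

Answer: ..........
..........
..........
.......#..
.......#..
.......#..
.......#..
.......#..
.......#..
.......#..
.......#..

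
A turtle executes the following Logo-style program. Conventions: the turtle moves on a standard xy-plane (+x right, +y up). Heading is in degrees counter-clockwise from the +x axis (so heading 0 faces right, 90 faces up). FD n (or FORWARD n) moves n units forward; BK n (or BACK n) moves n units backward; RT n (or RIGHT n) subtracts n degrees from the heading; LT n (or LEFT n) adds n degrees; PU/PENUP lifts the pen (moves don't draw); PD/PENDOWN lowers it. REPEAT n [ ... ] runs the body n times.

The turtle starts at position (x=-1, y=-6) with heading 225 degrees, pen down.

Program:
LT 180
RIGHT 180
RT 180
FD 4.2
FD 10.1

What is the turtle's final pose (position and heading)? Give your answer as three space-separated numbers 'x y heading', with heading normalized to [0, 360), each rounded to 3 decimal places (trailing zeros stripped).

Answer: 9.112 4.112 45

Derivation:
Executing turtle program step by step:
Start: pos=(-1,-6), heading=225, pen down
LT 180: heading 225 -> 45
RT 180: heading 45 -> 225
RT 180: heading 225 -> 45
FD 4.2: (-1,-6) -> (1.97,-3.03) [heading=45, draw]
FD 10.1: (1.97,-3.03) -> (9.112,4.112) [heading=45, draw]
Final: pos=(9.112,4.112), heading=45, 2 segment(s) drawn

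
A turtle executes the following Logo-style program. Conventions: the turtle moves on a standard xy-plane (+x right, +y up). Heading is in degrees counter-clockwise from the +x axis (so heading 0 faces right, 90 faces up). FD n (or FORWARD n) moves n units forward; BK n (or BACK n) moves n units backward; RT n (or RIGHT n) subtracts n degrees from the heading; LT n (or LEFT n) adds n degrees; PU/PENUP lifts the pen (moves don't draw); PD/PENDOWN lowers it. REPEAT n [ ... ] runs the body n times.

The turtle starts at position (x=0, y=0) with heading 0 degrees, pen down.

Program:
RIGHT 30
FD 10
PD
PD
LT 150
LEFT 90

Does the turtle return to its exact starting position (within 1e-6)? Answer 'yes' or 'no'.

Executing turtle program step by step:
Start: pos=(0,0), heading=0, pen down
RT 30: heading 0 -> 330
FD 10: (0,0) -> (8.66,-5) [heading=330, draw]
PD: pen down
PD: pen down
LT 150: heading 330 -> 120
LT 90: heading 120 -> 210
Final: pos=(8.66,-5), heading=210, 1 segment(s) drawn

Start position: (0, 0)
Final position: (8.66, -5)
Distance = 10; >= 1e-6 -> NOT closed

Answer: no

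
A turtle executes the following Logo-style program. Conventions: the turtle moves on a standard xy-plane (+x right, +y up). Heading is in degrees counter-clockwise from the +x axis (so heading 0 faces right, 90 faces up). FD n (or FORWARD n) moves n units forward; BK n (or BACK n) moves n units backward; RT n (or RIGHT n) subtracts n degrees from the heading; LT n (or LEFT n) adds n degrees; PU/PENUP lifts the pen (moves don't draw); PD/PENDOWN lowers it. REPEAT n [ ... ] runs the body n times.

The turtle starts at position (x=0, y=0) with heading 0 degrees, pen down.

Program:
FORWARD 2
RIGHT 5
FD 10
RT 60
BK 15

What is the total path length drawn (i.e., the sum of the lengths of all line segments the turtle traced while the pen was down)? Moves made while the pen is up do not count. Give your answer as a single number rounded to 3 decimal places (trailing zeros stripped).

Executing turtle program step by step:
Start: pos=(0,0), heading=0, pen down
FD 2: (0,0) -> (2,0) [heading=0, draw]
RT 5: heading 0 -> 355
FD 10: (2,0) -> (11.962,-0.872) [heading=355, draw]
RT 60: heading 355 -> 295
BK 15: (11.962,-0.872) -> (5.623,12.723) [heading=295, draw]
Final: pos=(5.623,12.723), heading=295, 3 segment(s) drawn

Segment lengths:
  seg 1: (0,0) -> (2,0), length = 2
  seg 2: (2,0) -> (11.962,-0.872), length = 10
  seg 3: (11.962,-0.872) -> (5.623,12.723), length = 15
Total = 27

Answer: 27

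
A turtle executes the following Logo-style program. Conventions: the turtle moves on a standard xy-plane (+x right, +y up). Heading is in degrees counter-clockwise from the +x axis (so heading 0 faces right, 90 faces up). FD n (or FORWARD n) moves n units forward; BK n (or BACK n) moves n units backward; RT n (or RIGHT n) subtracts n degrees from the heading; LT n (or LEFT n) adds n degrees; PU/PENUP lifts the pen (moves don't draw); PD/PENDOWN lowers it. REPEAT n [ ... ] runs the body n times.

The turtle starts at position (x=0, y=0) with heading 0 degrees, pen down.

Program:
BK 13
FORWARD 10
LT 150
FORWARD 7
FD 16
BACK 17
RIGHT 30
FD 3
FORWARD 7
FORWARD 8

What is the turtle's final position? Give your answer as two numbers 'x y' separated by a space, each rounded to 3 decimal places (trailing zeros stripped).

Answer: -17.196 18.588

Derivation:
Executing turtle program step by step:
Start: pos=(0,0), heading=0, pen down
BK 13: (0,0) -> (-13,0) [heading=0, draw]
FD 10: (-13,0) -> (-3,0) [heading=0, draw]
LT 150: heading 0 -> 150
FD 7: (-3,0) -> (-9.062,3.5) [heading=150, draw]
FD 16: (-9.062,3.5) -> (-22.919,11.5) [heading=150, draw]
BK 17: (-22.919,11.5) -> (-8.196,3) [heading=150, draw]
RT 30: heading 150 -> 120
FD 3: (-8.196,3) -> (-9.696,5.598) [heading=120, draw]
FD 7: (-9.696,5.598) -> (-13.196,11.66) [heading=120, draw]
FD 8: (-13.196,11.66) -> (-17.196,18.588) [heading=120, draw]
Final: pos=(-17.196,18.588), heading=120, 8 segment(s) drawn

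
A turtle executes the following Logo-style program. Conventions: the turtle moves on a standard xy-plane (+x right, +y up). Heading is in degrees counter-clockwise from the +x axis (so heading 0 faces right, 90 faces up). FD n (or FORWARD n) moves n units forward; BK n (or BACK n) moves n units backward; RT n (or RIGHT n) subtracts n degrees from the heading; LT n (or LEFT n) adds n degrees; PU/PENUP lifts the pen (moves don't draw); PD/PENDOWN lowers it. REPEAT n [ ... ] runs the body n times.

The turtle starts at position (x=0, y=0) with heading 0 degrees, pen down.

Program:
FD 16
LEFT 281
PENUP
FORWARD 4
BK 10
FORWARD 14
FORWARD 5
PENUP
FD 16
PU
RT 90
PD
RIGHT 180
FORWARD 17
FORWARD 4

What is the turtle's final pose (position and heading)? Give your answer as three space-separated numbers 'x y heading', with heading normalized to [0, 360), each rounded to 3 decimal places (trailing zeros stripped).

Answer: 42.148 -24.46 11

Derivation:
Executing turtle program step by step:
Start: pos=(0,0), heading=0, pen down
FD 16: (0,0) -> (16,0) [heading=0, draw]
LT 281: heading 0 -> 281
PU: pen up
FD 4: (16,0) -> (16.763,-3.927) [heading=281, move]
BK 10: (16.763,-3.927) -> (14.855,5.89) [heading=281, move]
FD 14: (14.855,5.89) -> (17.526,-7.853) [heading=281, move]
FD 5: (17.526,-7.853) -> (18.481,-12.761) [heading=281, move]
PU: pen up
FD 16: (18.481,-12.761) -> (21.533,-28.467) [heading=281, move]
PU: pen up
RT 90: heading 281 -> 191
PD: pen down
RT 180: heading 191 -> 11
FD 17: (21.533,-28.467) -> (38.221,-25.223) [heading=11, draw]
FD 4: (38.221,-25.223) -> (42.148,-24.46) [heading=11, draw]
Final: pos=(42.148,-24.46), heading=11, 3 segment(s) drawn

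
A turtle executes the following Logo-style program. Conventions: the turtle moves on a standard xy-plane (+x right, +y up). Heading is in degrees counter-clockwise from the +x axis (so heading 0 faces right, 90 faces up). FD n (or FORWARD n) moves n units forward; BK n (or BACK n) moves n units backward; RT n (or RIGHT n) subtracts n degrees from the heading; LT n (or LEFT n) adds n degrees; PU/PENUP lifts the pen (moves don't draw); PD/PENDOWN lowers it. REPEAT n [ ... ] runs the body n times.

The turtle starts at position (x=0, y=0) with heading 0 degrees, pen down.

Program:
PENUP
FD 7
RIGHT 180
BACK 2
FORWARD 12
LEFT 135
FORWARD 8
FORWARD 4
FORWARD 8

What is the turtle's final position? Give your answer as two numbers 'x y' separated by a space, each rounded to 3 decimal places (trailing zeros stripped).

Executing turtle program step by step:
Start: pos=(0,0), heading=0, pen down
PU: pen up
FD 7: (0,0) -> (7,0) [heading=0, move]
RT 180: heading 0 -> 180
BK 2: (7,0) -> (9,0) [heading=180, move]
FD 12: (9,0) -> (-3,0) [heading=180, move]
LT 135: heading 180 -> 315
FD 8: (-3,0) -> (2.657,-5.657) [heading=315, move]
FD 4: (2.657,-5.657) -> (5.485,-8.485) [heading=315, move]
FD 8: (5.485,-8.485) -> (11.142,-14.142) [heading=315, move]
Final: pos=(11.142,-14.142), heading=315, 0 segment(s) drawn

Answer: 11.142 -14.142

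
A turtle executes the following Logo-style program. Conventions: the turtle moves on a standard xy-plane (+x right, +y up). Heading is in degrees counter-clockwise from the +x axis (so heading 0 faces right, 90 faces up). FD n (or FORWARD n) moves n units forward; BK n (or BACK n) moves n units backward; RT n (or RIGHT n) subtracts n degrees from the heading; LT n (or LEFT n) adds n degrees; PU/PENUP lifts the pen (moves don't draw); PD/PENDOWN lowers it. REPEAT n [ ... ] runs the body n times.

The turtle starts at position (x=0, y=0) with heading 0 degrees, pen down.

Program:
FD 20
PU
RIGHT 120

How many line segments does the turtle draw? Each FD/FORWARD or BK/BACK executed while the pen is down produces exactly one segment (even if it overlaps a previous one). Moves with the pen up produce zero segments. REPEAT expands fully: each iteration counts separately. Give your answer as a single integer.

Answer: 1

Derivation:
Executing turtle program step by step:
Start: pos=(0,0), heading=0, pen down
FD 20: (0,0) -> (20,0) [heading=0, draw]
PU: pen up
RT 120: heading 0 -> 240
Final: pos=(20,0), heading=240, 1 segment(s) drawn
Segments drawn: 1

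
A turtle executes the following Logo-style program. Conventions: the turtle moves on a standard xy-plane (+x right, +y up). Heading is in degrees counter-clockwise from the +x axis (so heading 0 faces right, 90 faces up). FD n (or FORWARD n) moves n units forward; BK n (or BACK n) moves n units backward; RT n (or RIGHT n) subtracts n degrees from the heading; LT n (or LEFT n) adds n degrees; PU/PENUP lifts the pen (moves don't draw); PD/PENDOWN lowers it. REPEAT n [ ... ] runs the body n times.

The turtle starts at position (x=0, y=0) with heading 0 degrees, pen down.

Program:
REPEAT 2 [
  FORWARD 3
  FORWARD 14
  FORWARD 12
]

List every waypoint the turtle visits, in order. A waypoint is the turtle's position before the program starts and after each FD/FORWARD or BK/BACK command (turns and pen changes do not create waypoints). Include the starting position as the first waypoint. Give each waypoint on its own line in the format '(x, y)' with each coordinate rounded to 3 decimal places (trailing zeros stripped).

Answer: (0, 0)
(3, 0)
(17, 0)
(29, 0)
(32, 0)
(46, 0)
(58, 0)

Derivation:
Executing turtle program step by step:
Start: pos=(0,0), heading=0, pen down
REPEAT 2 [
  -- iteration 1/2 --
  FD 3: (0,0) -> (3,0) [heading=0, draw]
  FD 14: (3,0) -> (17,0) [heading=0, draw]
  FD 12: (17,0) -> (29,0) [heading=0, draw]
  -- iteration 2/2 --
  FD 3: (29,0) -> (32,0) [heading=0, draw]
  FD 14: (32,0) -> (46,0) [heading=0, draw]
  FD 12: (46,0) -> (58,0) [heading=0, draw]
]
Final: pos=(58,0), heading=0, 6 segment(s) drawn
Waypoints (7 total):
(0, 0)
(3, 0)
(17, 0)
(29, 0)
(32, 0)
(46, 0)
(58, 0)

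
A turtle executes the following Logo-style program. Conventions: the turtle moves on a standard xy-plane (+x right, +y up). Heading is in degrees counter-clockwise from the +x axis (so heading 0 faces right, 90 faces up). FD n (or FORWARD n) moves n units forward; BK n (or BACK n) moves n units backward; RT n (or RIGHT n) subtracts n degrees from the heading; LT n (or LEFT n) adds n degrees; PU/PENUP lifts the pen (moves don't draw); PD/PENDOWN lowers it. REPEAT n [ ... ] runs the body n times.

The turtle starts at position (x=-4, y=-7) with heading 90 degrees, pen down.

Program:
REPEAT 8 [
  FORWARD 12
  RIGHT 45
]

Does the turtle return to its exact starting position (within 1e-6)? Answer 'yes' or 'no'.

Answer: yes

Derivation:
Executing turtle program step by step:
Start: pos=(-4,-7), heading=90, pen down
REPEAT 8 [
  -- iteration 1/8 --
  FD 12: (-4,-7) -> (-4,5) [heading=90, draw]
  RT 45: heading 90 -> 45
  -- iteration 2/8 --
  FD 12: (-4,5) -> (4.485,13.485) [heading=45, draw]
  RT 45: heading 45 -> 0
  -- iteration 3/8 --
  FD 12: (4.485,13.485) -> (16.485,13.485) [heading=0, draw]
  RT 45: heading 0 -> 315
  -- iteration 4/8 --
  FD 12: (16.485,13.485) -> (24.971,5) [heading=315, draw]
  RT 45: heading 315 -> 270
  -- iteration 5/8 --
  FD 12: (24.971,5) -> (24.971,-7) [heading=270, draw]
  RT 45: heading 270 -> 225
  -- iteration 6/8 --
  FD 12: (24.971,-7) -> (16.485,-15.485) [heading=225, draw]
  RT 45: heading 225 -> 180
  -- iteration 7/8 --
  FD 12: (16.485,-15.485) -> (4.485,-15.485) [heading=180, draw]
  RT 45: heading 180 -> 135
  -- iteration 8/8 --
  FD 12: (4.485,-15.485) -> (-4,-7) [heading=135, draw]
  RT 45: heading 135 -> 90
]
Final: pos=(-4,-7), heading=90, 8 segment(s) drawn

Start position: (-4, -7)
Final position: (-4, -7)
Distance = 0; < 1e-6 -> CLOSED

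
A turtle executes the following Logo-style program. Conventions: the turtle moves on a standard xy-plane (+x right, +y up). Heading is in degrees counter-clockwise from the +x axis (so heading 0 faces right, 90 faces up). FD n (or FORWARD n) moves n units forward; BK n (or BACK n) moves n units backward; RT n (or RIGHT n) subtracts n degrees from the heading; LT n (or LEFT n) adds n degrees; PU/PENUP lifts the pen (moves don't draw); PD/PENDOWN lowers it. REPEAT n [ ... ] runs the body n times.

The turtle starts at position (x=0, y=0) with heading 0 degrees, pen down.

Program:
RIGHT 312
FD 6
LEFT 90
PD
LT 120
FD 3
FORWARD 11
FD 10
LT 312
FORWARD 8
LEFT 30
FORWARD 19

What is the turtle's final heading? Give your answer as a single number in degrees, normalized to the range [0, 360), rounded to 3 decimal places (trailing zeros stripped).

Executing turtle program step by step:
Start: pos=(0,0), heading=0, pen down
RT 312: heading 0 -> 48
FD 6: (0,0) -> (4.015,4.459) [heading=48, draw]
LT 90: heading 48 -> 138
PD: pen down
LT 120: heading 138 -> 258
FD 3: (4.015,4.459) -> (3.391,1.524) [heading=258, draw]
FD 11: (3.391,1.524) -> (1.104,-9.235) [heading=258, draw]
FD 10: (1.104,-9.235) -> (-0.975,-19.017) [heading=258, draw]
LT 312: heading 258 -> 210
FD 8: (-0.975,-19.017) -> (-7.903,-23.017) [heading=210, draw]
LT 30: heading 210 -> 240
FD 19: (-7.903,-23.017) -> (-17.403,-39.471) [heading=240, draw]
Final: pos=(-17.403,-39.471), heading=240, 6 segment(s) drawn

Answer: 240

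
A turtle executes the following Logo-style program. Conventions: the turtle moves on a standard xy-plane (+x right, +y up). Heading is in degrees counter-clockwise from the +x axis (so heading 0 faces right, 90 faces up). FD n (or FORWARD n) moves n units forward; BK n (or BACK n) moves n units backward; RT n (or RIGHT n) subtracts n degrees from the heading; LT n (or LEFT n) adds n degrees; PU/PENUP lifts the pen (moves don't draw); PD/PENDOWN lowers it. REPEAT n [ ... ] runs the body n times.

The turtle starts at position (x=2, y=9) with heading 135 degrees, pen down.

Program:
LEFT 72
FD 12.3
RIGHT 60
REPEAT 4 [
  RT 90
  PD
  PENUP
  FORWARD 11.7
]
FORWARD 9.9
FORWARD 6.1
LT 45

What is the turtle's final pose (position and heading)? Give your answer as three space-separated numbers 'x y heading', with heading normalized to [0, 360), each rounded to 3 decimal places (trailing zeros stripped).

Executing turtle program step by step:
Start: pos=(2,9), heading=135, pen down
LT 72: heading 135 -> 207
FD 12.3: (2,9) -> (-8.959,3.416) [heading=207, draw]
RT 60: heading 207 -> 147
REPEAT 4 [
  -- iteration 1/4 --
  RT 90: heading 147 -> 57
  PD: pen down
  PU: pen up
  FD 11.7: (-8.959,3.416) -> (-2.587,13.228) [heading=57, move]
  -- iteration 2/4 --
  RT 90: heading 57 -> 327
  PD: pen down
  PU: pen up
  FD 11.7: (-2.587,13.228) -> (7.225,6.856) [heading=327, move]
  -- iteration 3/4 --
  RT 90: heading 327 -> 237
  PD: pen down
  PU: pen up
  FD 11.7: (7.225,6.856) -> (0.853,-2.956) [heading=237, move]
  -- iteration 4/4 --
  RT 90: heading 237 -> 147
  PD: pen down
  PU: pen up
  FD 11.7: (0.853,-2.956) -> (-8.959,3.416) [heading=147, move]
]
FD 9.9: (-8.959,3.416) -> (-17.262,8.808) [heading=147, move]
FD 6.1: (-17.262,8.808) -> (-22.378,12.13) [heading=147, move]
LT 45: heading 147 -> 192
Final: pos=(-22.378,12.13), heading=192, 1 segment(s) drawn

Answer: -22.378 12.13 192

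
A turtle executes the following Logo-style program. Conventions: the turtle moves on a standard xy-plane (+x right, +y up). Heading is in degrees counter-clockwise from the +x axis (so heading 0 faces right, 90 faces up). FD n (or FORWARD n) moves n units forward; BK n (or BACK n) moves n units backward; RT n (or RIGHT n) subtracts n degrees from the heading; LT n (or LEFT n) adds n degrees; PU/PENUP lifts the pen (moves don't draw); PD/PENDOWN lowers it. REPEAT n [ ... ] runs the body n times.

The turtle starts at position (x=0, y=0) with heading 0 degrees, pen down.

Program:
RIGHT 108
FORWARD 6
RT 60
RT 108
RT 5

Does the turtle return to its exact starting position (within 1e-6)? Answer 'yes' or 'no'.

Answer: no

Derivation:
Executing turtle program step by step:
Start: pos=(0,0), heading=0, pen down
RT 108: heading 0 -> 252
FD 6: (0,0) -> (-1.854,-5.706) [heading=252, draw]
RT 60: heading 252 -> 192
RT 108: heading 192 -> 84
RT 5: heading 84 -> 79
Final: pos=(-1.854,-5.706), heading=79, 1 segment(s) drawn

Start position: (0, 0)
Final position: (-1.854, -5.706)
Distance = 6; >= 1e-6 -> NOT closed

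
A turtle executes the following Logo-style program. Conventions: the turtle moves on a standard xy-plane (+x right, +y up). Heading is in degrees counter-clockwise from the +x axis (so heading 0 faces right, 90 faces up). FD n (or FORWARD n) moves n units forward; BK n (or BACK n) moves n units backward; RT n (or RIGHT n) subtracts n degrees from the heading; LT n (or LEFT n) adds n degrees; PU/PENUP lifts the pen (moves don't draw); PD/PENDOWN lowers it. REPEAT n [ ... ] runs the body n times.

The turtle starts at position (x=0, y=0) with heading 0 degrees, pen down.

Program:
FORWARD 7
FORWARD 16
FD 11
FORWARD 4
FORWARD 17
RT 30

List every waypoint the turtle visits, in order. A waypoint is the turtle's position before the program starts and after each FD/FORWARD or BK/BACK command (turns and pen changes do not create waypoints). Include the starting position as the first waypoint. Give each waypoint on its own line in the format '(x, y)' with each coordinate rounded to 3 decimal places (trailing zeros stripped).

Answer: (0, 0)
(7, 0)
(23, 0)
(34, 0)
(38, 0)
(55, 0)

Derivation:
Executing turtle program step by step:
Start: pos=(0,0), heading=0, pen down
FD 7: (0,0) -> (7,0) [heading=0, draw]
FD 16: (7,0) -> (23,0) [heading=0, draw]
FD 11: (23,0) -> (34,0) [heading=0, draw]
FD 4: (34,0) -> (38,0) [heading=0, draw]
FD 17: (38,0) -> (55,0) [heading=0, draw]
RT 30: heading 0 -> 330
Final: pos=(55,0), heading=330, 5 segment(s) drawn
Waypoints (6 total):
(0, 0)
(7, 0)
(23, 0)
(34, 0)
(38, 0)
(55, 0)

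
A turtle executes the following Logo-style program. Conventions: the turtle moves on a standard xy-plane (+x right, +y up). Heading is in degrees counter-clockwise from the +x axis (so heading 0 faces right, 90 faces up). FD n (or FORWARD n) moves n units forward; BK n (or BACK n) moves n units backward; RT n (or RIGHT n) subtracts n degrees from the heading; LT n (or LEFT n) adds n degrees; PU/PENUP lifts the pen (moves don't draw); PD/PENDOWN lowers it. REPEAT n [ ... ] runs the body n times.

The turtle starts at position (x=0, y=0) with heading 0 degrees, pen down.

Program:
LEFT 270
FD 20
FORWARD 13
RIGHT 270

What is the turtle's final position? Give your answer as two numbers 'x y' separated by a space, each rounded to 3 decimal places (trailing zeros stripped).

Answer: 0 -33

Derivation:
Executing turtle program step by step:
Start: pos=(0,0), heading=0, pen down
LT 270: heading 0 -> 270
FD 20: (0,0) -> (0,-20) [heading=270, draw]
FD 13: (0,-20) -> (0,-33) [heading=270, draw]
RT 270: heading 270 -> 0
Final: pos=(0,-33), heading=0, 2 segment(s) drawn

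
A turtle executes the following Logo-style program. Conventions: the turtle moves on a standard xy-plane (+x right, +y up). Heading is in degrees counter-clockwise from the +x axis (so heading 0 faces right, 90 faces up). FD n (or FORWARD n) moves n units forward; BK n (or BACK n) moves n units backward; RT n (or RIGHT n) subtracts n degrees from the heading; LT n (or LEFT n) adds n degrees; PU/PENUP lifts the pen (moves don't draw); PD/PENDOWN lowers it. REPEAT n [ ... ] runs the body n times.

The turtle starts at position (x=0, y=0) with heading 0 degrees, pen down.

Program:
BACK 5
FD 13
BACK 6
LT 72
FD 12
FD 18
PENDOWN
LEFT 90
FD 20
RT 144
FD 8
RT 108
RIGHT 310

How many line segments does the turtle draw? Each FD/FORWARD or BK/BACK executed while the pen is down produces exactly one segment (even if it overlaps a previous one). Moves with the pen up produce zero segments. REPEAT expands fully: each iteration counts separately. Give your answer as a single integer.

Executing turtle program step by step:
Start: pos=(0,0), heading=0, pen down
BK 5: (0,0) -> (-5,0) [heading=0, draw]
FD 13: (-5,0) -> (8,0) [heading=0, draw]
BK 6: (8,0) -> (2,0) [heading=0, draw]
LT 72: heading 0 -> 72
FD 12: (2,0) -> (5.708,11.413) [heading=72, draw]
FD 18: (5.708,11.413) -> (11.271,28.532) [heading=72, draw]
PD: pen down
LT 90: heading 72 -> 162
FD 20: (11.271,28.532) -> (-7.751,34.712) [heading=162, draw]
RT 144: heading 162 -> 18
FD 8: (-7.751,34.712) -> (-0.142,37.184) [heading=18, draw]
RT 108: heading 18 -> 270
RT 310: heading 270 -> 320
Final: pos=(-0.142,37.184), heading=320, 7 segment(s) drawn
Segments drawn: 7

Answer: 7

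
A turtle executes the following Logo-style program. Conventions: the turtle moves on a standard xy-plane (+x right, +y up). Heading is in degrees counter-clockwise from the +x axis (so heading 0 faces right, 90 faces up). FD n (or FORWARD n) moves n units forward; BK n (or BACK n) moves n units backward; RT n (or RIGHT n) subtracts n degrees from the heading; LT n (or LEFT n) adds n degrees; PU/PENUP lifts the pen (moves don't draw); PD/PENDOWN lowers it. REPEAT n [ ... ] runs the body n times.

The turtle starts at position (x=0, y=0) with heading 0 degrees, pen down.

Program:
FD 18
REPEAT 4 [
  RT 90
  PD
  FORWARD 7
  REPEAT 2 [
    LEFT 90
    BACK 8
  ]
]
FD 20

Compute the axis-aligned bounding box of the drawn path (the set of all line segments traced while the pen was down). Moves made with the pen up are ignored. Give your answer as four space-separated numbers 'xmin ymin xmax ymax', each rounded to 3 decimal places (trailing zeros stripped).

Executing turtle program step by step:
Start: pos=(0,0), heading=0, pen down
FD 18: (0,0) -> (18,0) [heading=0, draw]
REPEAT 4 [
  -- iteration 1/4 --
  RT 90: heading 0 -> 270
  PD: pen down
  FD 7: (18,0) -> (18,-7) [heading=270, draw]
  REPEAT 2 [
    -- iteration 1/2 --
    LT 90: heading 270 -> 0
    BK 8: (18,-7) -> (10,-7) [heading=0, draw]
    -- iteration 2/2 --
    LT 90: heading 0 -> 90
    BK 8: (10,-7) -> (10,-15) [heading=90, draw]
  ]
  -- iteration 2/4 --
  RT 90: heading 90 -> 0
  PD: pen down
  FD 7: (10,-15) -> (17,-15) [heading=0, draw]
  REPEAT 2 [
    -- iteration 1/2 --
    LT 90: heading 0 -> 90
    BK 8: (17,-15) -> (17,-23) [heading=90, draw]
    -- iteration 2/2 --
    LT 90: heading 90 -> 180
    BK 8: (17,-23) -> (25,-23) [heading=180, draw]
  ]
  -- iteration 3/4 --
  RT 90: heading 180 -> 90
  PD: pen down
  FD 7: (25,-23) -> (25,-16) [heading=90, draw]
  REPEAT 2 [
    -- iteration 1/2 --
    LT 90: heading 90 -> 180
    BK 8: (25,-16) -> (33,-16) [heading=180, draw]
    -- iteration 2/2 --
    LT 90: heading 180 -> 270
    BK 8: (33,-16) -> (33,-8) [heading=270, draw]
  ]
  -- iteration 4/4 --
  RT 90: heading 270 -> 180
  PD: pen down
  FD 7: (33,-8) -> (26,-8) [heading=180, draw]
  REPEAT 2 [
    -- iteration 1/2 --
    LT 90: heading 180 -> 270
    BK 8: (26,-8) -> (26,0) [heading=270, draw]
    -- iteration 2/2 --
    LT 90: heading 270 -> 0
    BK 8: (26,0) -> (18,0) [heading=0, draw]
  ]
]
FD 20: (18,0) -> (38,0) [heading=0, draw]
Final: pos=(38,0), heading=0, 14 segment(s) drawn

Segment endpoints: x in {0, 10, 17, 18, 25, 26, 33, 38}, y in {-23, -16, -15, -8, -8, -7, 0, 0, 0, 0}
xmin=0, ymin=-23, xmax=38, ymax=0

Answer: 0 -23 38 0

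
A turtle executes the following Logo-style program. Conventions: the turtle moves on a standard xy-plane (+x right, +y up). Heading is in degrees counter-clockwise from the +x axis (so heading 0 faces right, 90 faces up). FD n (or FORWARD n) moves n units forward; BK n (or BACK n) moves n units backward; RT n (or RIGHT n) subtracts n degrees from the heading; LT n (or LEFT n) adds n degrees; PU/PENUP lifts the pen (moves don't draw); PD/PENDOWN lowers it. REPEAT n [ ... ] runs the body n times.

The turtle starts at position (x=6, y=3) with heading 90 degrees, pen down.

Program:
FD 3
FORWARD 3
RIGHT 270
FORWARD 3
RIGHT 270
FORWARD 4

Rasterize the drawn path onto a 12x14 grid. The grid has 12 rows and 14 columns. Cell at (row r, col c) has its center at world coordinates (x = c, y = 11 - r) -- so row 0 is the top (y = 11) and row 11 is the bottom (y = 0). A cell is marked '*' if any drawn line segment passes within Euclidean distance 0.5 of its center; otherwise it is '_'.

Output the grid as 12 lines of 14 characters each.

Answer: ______________
______________
___****_______
___*__*_______
___*__*_______
___*__*_______
___*__*_______
______*_______
______*_______
______________
______________
______________

Derivation:
Segment 0: (6,3) -> (6,6)
Segment 1: (6,6) -> (6,9)
Segment 2: (6,9) -> (3,9)
Segment 3: (3,9) -> (3,5)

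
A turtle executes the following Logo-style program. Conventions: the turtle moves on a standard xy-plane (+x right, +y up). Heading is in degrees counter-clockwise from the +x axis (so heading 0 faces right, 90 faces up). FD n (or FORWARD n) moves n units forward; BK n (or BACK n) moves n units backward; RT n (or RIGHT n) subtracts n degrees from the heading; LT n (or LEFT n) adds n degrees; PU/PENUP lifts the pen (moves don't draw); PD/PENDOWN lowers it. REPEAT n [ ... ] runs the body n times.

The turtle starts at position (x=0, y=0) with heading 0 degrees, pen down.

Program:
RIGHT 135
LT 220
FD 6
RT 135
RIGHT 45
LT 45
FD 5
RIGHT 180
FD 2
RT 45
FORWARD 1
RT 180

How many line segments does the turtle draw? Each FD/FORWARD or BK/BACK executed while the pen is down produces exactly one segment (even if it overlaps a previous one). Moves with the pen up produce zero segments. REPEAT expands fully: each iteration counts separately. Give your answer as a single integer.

Answer: 4

Derivation:
Executing turtle program step by step:
Start: pos=(0,0), heading=0, pen down
RT 135: heading 0 -> 225
LT 220: heading 225 -> 85
FD 6: (0,0) -> (0.523,5.977) [heading=85, draw]
RT 135: heading 85 -> 310
RT 45: heading 310 -> 265
LT 45: heading 265 -> 310
FD 5: (0.523,5.977) -> (3.737,2.147) [heading=310, draw]
RT 180: heading 310 -> 130
FD 2: (3.737,2.147) -> (2.451,3.679) [heading=130, draw]
RT 45: heading 130 -> 85
FD 1: (2.451,3.679) -> (2.538,4.675) [heading=85, draw]
RT 180: heading 85 -> 265
Final: pos=(2.538,4.675), heading=265, 4 segment(s) drawn
Segments drawn: 4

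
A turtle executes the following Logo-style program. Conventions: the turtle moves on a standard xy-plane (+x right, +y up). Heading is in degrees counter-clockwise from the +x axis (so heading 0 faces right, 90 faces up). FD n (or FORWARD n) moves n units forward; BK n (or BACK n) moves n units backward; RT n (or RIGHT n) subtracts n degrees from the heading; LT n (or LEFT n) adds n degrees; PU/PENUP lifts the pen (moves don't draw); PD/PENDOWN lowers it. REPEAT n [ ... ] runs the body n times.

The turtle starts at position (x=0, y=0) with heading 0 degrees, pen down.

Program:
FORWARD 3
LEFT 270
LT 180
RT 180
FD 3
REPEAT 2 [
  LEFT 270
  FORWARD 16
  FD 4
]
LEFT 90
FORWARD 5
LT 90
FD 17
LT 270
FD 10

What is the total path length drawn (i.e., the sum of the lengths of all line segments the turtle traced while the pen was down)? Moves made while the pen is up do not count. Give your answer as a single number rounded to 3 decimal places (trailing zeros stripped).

Answer: 78

Derivation:
Executing turtle program step by step:
Start: pos=(0,0), heading=0, pen down
FD 3: (0,0) -> (3,0) [heading=0, draw]
LT 270: heading 0 -> 270
LT 180: heading 270 -> 90
RT 180: heading 90 -> 270
FD 3: (3,0) -> (3,-3) [heading=270, draw]
REPEAT 2 [
  -- iteration 1/2 --
  LT 270: heading 270 -> 180
  FD 16: (3,-3) -> (-13,-3) [heading=180, draw]
  FD 4: (-13,-3) -> (-17,-3) [heading=180, draw]
  -- iteration 2/2 --
  LT 270: heading 180 -> 90
  FD 16: (-17,-3) -> (-17,13) [heading=90, draw]
  FD 4: (-17,13) -> (-17,17) [heading=90, draw]
]
LT 90: heading 90 -> 180
FD 5: (-17,17) -> (-22,17) [heading=180, draw]
LT 90: heading 180 -> 270
FD 17: (-22,17) -> (-22,0) [heading=270, draw]
LT 270: heading 270 -> 180
FD 10: (-22,0) -> (-32,0) [heading=180, draw]
Final: pos=(-32,0), heading=180, 9 segment(s) drawn

Segment lengths:
  seg 1: (0,0) -> (3,0), length = 3
  seg 2: (3,0) -> (3,-3), length = 3
  seg 3: (3,-3) -> (-13,-3), length = 16
  seg 4: (-13,-3) -> (-17,-3), length = 4
  seg 5: (-17,-3) -> (-17,13), length = 16
  seg 6: (-17,13) -> (-17,17), length = 4
  seg 7: (-17,17) -> (-22,17), length = 5
  seg 8: (-22,17) -> (-22,0), length = 17
  seg 9: (-22,0) -> (-32,0), length = 10
Total = 78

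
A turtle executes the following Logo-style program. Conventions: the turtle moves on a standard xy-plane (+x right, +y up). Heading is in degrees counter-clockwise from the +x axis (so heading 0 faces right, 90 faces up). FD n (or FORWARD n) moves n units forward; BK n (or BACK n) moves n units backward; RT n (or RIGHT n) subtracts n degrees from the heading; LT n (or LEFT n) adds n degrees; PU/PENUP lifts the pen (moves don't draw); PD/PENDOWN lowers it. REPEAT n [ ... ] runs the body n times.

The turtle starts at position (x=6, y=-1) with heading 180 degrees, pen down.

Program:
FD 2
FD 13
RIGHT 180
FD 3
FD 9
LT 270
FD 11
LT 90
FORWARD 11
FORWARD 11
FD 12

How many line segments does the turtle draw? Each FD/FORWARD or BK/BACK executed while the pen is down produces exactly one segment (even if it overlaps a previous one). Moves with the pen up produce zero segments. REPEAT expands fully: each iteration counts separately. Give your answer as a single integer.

Executing turtle program step by step:
Start: pos=(6,-1), heading=180, pen down
FD 2: (6,-1) -> (4,-1) [heading=180, draw]
FD 13: (4,-1) -> (-9,-1) [heading=180, draw]
RT 180: heading 180 -> 0
FD 3: (-9,-1) -> (-6,-1) [heading=0, draw]
FD 9: (-6,-1) -> (3,-1) [heading=0, draw]
LT 270: heading 0 -> 270
FD 11: (3,-1) -> (3,-12) [heading=270, draw]
LT 90: heading 270 -> 0
FD 11: (3,-12) -> (14,-12) [heading=0, draw]
FD 11: (14,-12) -> (25,-12) [heading=0, draw]
FD 12: (25,-12) -> (37,-12) [heading=0, draw]
Final: pos=(37,-12), heading=0, 8 segment(s) drawn
Segments drawn: 8

Answer: 8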